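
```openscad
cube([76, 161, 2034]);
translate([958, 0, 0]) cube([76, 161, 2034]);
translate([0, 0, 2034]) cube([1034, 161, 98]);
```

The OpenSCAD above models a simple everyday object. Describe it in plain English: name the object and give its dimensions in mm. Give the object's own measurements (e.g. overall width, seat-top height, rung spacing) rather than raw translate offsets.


A door frame. The clear opening is 882 mm wide and 2034 mm high. Two 76 mm wide jambs, 161 mm deep, stand either side of the opening from the floor to the top of the opening. A 98 mm thick head sits across the top of both jambs, spanning the full outside width of the frame.


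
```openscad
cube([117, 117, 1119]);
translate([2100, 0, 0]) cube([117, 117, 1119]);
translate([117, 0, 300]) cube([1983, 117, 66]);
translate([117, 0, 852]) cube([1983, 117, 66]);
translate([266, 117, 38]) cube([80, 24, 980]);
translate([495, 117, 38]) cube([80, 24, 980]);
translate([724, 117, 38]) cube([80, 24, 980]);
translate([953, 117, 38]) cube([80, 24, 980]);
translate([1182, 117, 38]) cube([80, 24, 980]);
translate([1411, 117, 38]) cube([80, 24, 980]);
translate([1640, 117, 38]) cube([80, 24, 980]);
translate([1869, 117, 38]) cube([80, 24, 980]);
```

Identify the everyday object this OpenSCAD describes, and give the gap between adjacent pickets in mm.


A fence section. The picket gap is 149 mm.

Two posts, two rails, 8 pickets — a fence section. Span 1983 mm holds 8 pickets of 80 mm with 9 equal gaps: ⌊(1983 − 8·80) / 9⌋ = 149 mm.


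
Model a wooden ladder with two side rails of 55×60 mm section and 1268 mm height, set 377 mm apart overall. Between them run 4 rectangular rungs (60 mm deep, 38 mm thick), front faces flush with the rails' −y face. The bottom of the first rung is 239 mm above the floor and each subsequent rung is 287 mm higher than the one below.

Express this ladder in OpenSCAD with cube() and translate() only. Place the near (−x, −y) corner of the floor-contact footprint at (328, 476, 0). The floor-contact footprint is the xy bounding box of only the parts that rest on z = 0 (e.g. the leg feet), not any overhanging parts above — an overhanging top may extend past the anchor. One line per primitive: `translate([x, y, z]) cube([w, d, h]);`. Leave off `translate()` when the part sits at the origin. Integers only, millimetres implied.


// rung span = 377 - 2*55 = 267
// rung[k] z = 239 + k*287
translate([328, 476, 0]) cube([55, 60, 1268]);
translate([650, 476, 0]) cube([55, 60, 1268]);
translate([383, 476, 239]) cube([267, 60, 38]);
translate([383, 476, 526]) cube([267, 60, 38]);
translate([383, 476, 813]) cube([267, 60, 38]);
translate([383, 476, 1100]) cube([267, 60, 38]);


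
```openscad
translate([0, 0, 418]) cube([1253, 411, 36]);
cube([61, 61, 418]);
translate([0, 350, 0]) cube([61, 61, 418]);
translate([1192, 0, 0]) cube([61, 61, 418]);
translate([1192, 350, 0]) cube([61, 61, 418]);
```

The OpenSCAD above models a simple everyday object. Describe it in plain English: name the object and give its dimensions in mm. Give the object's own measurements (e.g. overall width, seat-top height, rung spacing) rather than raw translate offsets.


A long wooden bench with a 1253 mm (x) × 411 mm (y) seat, 36 mm thick, its top surface 454 mm above the floor. Four 61 mm square legs at the seat corners, flush with the edges, run from z = 0 to the seat underside.


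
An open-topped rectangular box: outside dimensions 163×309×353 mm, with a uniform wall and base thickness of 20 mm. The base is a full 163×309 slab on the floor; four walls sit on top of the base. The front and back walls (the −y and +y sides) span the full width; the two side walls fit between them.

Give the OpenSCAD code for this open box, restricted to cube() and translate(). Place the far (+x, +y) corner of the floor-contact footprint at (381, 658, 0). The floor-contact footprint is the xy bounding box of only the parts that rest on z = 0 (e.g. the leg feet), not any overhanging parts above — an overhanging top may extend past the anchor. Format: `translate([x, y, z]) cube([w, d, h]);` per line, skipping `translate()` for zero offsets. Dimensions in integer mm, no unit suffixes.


translate([218, 349, 0]) cube([163, 309, 20]);
translate([218, 349, 20]) cube([163, 20, 333]);
translate([218, 638, 20]) cube([163, 20, 333]);
translate([218, 369, 20]) cube([20, 269, 333]);
translate([361, 369, 20]) cube([20, 269, 333]);


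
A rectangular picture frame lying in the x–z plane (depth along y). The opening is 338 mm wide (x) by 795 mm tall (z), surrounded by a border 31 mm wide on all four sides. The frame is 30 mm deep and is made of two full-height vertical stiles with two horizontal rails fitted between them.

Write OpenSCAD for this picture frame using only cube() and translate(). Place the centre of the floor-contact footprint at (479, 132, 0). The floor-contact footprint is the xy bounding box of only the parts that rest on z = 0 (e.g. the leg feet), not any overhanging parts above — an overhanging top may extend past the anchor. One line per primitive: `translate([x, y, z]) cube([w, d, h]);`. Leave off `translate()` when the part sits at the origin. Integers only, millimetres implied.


translate([279, 117, 0]) cube([31, 30, 857]);
translate([648, 117, 0]) cube([31, 30, 857]);
translate([310, 117, 0]) cube([338, 30, 31]);
translate([310, 117, 826]) cube([338, 30, 31]);


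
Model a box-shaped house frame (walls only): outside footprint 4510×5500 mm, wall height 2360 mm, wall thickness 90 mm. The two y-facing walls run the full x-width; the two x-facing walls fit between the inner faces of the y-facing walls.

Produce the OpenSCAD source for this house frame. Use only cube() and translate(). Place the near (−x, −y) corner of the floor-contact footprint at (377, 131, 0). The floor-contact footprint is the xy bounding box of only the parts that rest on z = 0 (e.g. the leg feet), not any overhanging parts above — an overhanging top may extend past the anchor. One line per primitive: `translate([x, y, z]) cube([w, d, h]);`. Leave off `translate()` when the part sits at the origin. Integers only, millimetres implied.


translate([377, 131, 0]) cube([4510, 90, 2360]);
translate([377, 5541, 0]) cube([4510, 90, 2360]);
translate([377, 221, 0]) cube([90, 5320, 2360]);
translate([4797, 221, 0]) cube([90, 5320, 2360]);


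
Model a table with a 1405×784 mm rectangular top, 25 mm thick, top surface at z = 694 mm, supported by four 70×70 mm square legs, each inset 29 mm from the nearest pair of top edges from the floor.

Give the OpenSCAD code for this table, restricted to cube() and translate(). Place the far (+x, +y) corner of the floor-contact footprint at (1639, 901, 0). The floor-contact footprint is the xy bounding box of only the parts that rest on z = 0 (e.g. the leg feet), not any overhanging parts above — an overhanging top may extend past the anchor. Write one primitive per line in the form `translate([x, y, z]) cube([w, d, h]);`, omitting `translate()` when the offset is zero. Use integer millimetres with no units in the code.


// leg_h = 694 - 25 = 669
translate([263, 146, 669]) cube([1405, 784, 25]);
translate([292, 175, 0]) cube([70, 70, 669]);
translate([1569, 175, 0]) cube([70, 70, 669]);
translate([292, 831, 0]) cube([70, 70, 669]);
translate([1569, 831, 0]) cube([70, 70, 669]);


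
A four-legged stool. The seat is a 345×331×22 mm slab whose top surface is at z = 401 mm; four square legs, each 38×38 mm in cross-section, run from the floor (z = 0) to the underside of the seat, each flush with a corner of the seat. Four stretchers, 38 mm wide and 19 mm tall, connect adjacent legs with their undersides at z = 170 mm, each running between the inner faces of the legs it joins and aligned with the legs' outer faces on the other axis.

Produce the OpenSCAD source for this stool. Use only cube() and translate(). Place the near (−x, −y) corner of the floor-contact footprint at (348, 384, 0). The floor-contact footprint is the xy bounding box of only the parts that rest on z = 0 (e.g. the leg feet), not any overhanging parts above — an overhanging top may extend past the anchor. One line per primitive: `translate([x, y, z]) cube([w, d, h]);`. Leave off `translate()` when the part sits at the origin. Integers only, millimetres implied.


// leg_h = 401 - 22 = 379
// stretcher span = 345 - 2*38 = 269
translate([348, 384, 379]) cube([345, 331, 22]);
translate([348, 384, 0]) cube([38, 38, 379]);
translate([655, 384, 0]) cube([38, 38, 379]);
translate([348, 677, 0]) cube([38, 38, 379]);
translate([655, 677, 0]) cube([38, 38, 379]);
translate([386, 384, 170]) cube([269, 38, 19]);
translate([386, 677, 170]) cube([269, 38, 19]);
translate([348, 422, 170]) cube([38, 255, 19]);
translate([655, 422, 170]) cube([38, 255, 19]);


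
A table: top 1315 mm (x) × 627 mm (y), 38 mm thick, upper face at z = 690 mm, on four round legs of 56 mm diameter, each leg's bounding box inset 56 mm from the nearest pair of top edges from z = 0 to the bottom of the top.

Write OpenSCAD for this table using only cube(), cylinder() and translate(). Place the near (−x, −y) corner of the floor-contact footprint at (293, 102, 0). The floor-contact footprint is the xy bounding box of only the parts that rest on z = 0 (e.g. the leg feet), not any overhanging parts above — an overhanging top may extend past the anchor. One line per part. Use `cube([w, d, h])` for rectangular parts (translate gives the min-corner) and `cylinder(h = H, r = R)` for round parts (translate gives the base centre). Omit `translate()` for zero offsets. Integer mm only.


translate([237, 46, 652]) cube([1315, 627, 38]);
translate([321, 130, 0]) cylinder(h = 652, r = 28);
translate([1468, 130, 0]) cylinder(h = 652, r = 28);
translate([321, 589, 0]) cylinder(h = 652, r = 28);
translate([1468, 589, 0]) cylinder(h = 652, r = 28);


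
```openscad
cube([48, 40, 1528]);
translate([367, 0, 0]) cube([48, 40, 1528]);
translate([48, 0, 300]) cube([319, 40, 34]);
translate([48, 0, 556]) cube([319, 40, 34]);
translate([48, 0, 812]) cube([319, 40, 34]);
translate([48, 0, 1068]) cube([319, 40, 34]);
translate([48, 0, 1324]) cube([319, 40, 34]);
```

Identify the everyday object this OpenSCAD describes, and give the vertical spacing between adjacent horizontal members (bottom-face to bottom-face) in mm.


A ladder. The rung spacing is 256 mm.

Two tall 48×40 posts with 5 short bars between them — a ladder. Adjacent rungs sit at z = 300 and z = 556, so the spacing is 556 − 300 = 256 mm.


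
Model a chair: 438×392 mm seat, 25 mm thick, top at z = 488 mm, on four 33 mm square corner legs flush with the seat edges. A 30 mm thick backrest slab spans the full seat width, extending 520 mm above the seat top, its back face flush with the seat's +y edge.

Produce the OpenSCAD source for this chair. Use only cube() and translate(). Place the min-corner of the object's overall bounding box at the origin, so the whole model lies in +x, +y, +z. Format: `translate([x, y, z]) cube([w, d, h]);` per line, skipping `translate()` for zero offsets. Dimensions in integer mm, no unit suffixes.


// leg_h = 488 - 25 = 463
translate([0, 0, 463]) cube([438, 392, 25]);
cube([33, 33, 463]);
translate([405, 0, 0]) cube([33, 33, 463]);
translate([0, 359, 0]) cube([33, 33, 463]);
translate([405, 359, 0]) cube([33, 33, 463]);
translate([0, 362, 488]) cube([438, 30, 520]);


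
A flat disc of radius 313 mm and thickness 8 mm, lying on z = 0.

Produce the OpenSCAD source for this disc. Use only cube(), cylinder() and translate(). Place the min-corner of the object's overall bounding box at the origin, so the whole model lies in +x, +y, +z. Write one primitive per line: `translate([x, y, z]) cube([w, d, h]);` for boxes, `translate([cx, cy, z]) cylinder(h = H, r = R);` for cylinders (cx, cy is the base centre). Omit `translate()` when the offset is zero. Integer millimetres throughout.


translate([313, 313, 0]) cylinder(h = 8, r = 313);


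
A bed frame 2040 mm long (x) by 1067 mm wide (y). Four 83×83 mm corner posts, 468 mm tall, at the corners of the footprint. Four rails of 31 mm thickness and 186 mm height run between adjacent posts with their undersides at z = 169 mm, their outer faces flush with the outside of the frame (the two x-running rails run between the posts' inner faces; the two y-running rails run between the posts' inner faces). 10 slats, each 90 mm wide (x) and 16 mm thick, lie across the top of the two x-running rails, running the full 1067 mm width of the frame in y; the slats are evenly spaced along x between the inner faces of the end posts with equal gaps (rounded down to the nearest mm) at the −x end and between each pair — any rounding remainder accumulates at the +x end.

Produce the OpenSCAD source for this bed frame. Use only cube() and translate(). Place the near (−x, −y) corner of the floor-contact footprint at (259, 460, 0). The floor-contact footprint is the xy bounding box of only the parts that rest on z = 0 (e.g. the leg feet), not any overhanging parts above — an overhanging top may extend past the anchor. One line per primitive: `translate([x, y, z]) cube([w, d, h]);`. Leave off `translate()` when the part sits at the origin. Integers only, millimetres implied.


translate([259, 460, 0]) cube([83, 83, 468]);
translate([259, 1444, 0]) cube([83, 83, 468]);
translate([2216, 460, 0]) cube([83, 83, 468]);
translate([2216, 1444, 0]) cube([83, 83, 468]);
translate([342, 460, 169]) cube([1874, 31, 186]);
translate([342, 1496, 169]) cube([1874, 31, 186]);
translate([259, 543, 169]) cube([31, 901, 186]);
translate([2268, 543, 169]) cube([31, 901, 186]);
translate([430, 460, 355]) cube([90, 1067, 16]);
translate([608, 460, 355]) cube([90, 1067, 16]);
translate([786, 460, 355]) cube([90, 1067, 16]);
translate([964, 460, 355]) cube([90, 1067, 16]);
translate([1142, 460, 355]) cube([90, 1067, 16]);
translate([1320, 460, 355]) cube([90, 1067, 16]);
translate([1498, 460, 355]) cube([90, 1067, 16]);
translate([1676, 460, 355]) cube([90, 1067, 16]);
translate([1854, 460, 355]) cube([90, 1067, 16]);
translate([2032, 460, 355]) cube([90, 1067, 16]);


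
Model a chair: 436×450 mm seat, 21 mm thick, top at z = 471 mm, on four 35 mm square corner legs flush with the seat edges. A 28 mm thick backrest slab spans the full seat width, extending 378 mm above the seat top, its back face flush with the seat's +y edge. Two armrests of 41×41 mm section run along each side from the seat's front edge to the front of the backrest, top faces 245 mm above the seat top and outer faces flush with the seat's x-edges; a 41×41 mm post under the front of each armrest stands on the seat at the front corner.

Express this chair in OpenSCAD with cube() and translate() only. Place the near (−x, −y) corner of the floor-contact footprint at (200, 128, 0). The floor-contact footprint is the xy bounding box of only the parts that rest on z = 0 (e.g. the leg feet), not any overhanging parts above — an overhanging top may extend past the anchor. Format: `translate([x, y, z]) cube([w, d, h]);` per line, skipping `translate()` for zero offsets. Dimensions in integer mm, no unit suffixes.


translate([200, 128, 450]) cube([436, 450, 21]);
translate([200, 128, 0]) cube([35, 35, 450]);
translate([601, 128, 0]) cube([35, 35, 450]);
translate([200, 543, 0]) cube([35, 35, 450]);
translate([601, 543, 0]) cube([35, 35, 450]);
translate([200, 550, 471]) cube([436, 28, 378]);
translate([200, 128, 675]) cube([41, 422, 41]);
translate([595, 128, 675]) cube([41, 422, 41]);
translate([200, 128, 471]) cube([41, 41, 204]);
translate([595, 128, 471]) cube([41, 41, 204]);


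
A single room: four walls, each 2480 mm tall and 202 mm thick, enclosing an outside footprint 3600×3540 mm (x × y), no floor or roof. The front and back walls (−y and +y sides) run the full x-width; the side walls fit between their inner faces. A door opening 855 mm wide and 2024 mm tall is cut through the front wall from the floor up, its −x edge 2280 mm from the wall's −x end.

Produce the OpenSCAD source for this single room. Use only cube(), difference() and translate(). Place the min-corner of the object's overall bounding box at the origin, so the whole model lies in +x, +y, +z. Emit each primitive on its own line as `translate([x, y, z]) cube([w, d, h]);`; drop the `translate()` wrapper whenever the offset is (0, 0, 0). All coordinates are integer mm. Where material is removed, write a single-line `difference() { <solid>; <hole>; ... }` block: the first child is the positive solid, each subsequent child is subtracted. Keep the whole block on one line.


difference() { cube([3600, 202, 2480]); translate([2280, 0, 0]) cube([855, 202, 2024]); }
translate([0, 3338, 0]) cube([3600, 202, 2480]);
translate([0, 202, 0]) cube([202, 3136, 2480]);
translate([3398, 202, 0]) cube([202, 3136, 2480]);


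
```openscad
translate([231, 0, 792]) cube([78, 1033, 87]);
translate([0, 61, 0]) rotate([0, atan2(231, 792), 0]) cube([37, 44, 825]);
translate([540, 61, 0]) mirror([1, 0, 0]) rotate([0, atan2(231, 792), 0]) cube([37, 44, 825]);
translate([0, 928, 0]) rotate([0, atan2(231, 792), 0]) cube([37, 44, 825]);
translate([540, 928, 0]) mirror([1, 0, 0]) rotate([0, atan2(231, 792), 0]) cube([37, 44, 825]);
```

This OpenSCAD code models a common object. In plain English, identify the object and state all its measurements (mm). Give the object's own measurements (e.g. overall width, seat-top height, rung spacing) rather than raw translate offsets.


A sawhorse. A 78×1033×87 mm beam (x, y, z) sits on two A-frame leg pairs. Each pair is two raked legs of 37×44 mm section (44 mm along y) splaying symmetrically in x. Each leg rises 792 mm vertically over 231 mm of horizontal reach and is 825 mm long along its own axis. Every leg's outer bottom edge rests on the floor and its outer top edge meets a bottom edge of the beam — the left legs (tilting toward +x) meet the beam's −x bottom edge, the right legs (their mirror images, tilting toward −x) meet its +x bottom edge — so the leg tops tuck under the beam, the beam's underside is 792 mm above the floor, and the feet are 540 mm apart outside-to-outside with the beam centred between them. The two leg pairs are set in 61 mm from either end of the beam.


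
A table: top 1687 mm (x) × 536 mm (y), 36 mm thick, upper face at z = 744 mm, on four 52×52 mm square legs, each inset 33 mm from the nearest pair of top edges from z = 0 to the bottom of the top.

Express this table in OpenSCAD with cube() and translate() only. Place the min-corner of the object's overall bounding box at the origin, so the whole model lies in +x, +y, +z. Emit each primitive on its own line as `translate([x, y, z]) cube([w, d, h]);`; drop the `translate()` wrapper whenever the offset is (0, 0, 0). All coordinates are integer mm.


translate([0, 0, 708]) cube([1687, 536, 36]);
translate([33, 33, 0]) cube([52, 52, 708]);
translate([1602, 33, 0]) cube([52, 52, 708]);
translate([33, 451, 0]) cube([52, 52, 708]);
translate([1602, 451, 0]) cube([52, 52, 708]);


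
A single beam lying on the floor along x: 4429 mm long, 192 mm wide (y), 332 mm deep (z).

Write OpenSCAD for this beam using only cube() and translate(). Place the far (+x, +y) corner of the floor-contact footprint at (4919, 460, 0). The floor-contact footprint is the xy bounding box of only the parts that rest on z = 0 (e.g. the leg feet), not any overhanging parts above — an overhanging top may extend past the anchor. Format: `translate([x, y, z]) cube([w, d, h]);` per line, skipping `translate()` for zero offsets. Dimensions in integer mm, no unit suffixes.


translate([490, 268, 0]) cube([4429, 192, 332]);


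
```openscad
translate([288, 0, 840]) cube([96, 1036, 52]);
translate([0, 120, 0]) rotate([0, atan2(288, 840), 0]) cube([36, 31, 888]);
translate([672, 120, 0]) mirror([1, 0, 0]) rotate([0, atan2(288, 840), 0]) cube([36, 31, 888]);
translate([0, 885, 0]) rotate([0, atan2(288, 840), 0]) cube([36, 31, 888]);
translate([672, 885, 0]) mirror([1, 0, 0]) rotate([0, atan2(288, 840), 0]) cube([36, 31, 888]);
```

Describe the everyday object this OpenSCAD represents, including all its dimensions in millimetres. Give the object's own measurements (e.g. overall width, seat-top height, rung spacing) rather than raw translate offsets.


A sawhorse. A 96×1036×52 mm beam (x, y, z) sits on two A-frame leg pairs. Each pair is two raked legs of 36×31 mm section (31 mm along y) splaying symmetrically in x. Each leg rises 840 mm vertically over 288 mm of horizontal reach and is 888 mm long along its own axis. Every leg's outer bottom edge rests on the floor and its outer top edge meets a bottom edge of the beam — the left legs (tilting toward +x) meet the beam's −x bottom edge, the right legs (their mirror images, tilting toward −x) meet its +x bottom edge — so the leg tops tuck under the beam, the beam's underside is 840 mm above the floor, and the feet are 672 mm apart outside-to-outside with the beam centred between them. The two leg pairs are set in 120 mm from either end of the beam.


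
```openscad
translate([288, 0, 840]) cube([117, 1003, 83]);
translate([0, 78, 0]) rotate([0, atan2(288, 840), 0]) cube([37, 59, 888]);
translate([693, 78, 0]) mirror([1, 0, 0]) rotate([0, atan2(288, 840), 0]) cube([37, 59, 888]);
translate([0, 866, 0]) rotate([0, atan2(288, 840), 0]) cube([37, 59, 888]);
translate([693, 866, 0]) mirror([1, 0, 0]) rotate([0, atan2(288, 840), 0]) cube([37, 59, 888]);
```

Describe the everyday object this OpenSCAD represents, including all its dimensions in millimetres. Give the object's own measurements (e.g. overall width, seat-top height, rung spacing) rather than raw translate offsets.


A sawhorse. A 117×1003×83 mm beam (x, y, z) sits on two A-frame leg pairs. Each pair is two raked legs of 37×59 mm section (59 mm along y) splaying symmetrically in x. Each leg rises 840 mm vertically over 288 mm of horizontal reach and is 888 mm long along its own axis. Every leg's outer bottom edge rests on the floor and its outer top edge meets a bottom edge of the beam — the left legs (tilting toward +x) meet the beam's −x bottom edge, the right legs (their mirror images, tilting toward −x) meet its +x bottom edge — so the leg tops tuck under the beam, the beam's underside is 840 mm above the floor, and the feet are 693 mm apart outside-to-outside with the beam centred between them. The two leg pairs are set in 78 mm from either end of the beam.


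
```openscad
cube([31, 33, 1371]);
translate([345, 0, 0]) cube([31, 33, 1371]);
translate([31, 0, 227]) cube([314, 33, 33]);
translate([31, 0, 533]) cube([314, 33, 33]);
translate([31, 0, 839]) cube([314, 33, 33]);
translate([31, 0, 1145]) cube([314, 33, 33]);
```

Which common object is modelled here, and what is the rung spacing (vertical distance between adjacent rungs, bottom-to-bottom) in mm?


A ladder. The rung spacing is 306 mm.

Two tall 31×33 posts with 4 short bars between them — a ladder. Adjacent rungs sit at z = 227 and z = 533, so the spacing is 533 − 227 = 306 mm.


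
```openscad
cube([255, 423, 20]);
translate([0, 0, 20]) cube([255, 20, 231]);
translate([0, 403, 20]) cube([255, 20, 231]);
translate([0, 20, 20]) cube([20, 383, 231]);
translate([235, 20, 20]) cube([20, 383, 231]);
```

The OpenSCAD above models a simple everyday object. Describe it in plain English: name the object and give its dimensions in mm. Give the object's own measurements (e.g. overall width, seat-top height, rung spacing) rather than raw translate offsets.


An open-topped rectangular box: outside dimensions 255×423×251 mm, with a uniform wall and base thickness of 20 mm. The base is a full 255×423 slab on the floor; four walls sit on top of the base. The front and back walls (the −y and +y sides) span the full width; the two side walls fit between them.


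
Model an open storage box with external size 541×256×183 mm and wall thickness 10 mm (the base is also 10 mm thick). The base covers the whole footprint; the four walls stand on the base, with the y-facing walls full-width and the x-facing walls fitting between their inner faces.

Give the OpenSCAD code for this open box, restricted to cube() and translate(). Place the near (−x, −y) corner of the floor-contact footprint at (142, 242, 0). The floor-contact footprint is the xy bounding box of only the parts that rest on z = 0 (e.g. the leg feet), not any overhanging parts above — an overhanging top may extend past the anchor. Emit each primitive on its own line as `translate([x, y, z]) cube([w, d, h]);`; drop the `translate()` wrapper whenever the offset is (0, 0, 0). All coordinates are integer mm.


translate([142, 242, 0]) cube([541, 256, 10]);
translate([142, 242, 10]) cube([541, 10, 173]);
translate([142, 488, 10]) cube([541, 10, 173]);
translate([142, 252, 10]) cube([10, 236, 173]);
translate([673, 252, 10]) cube([10, 236, 173]);


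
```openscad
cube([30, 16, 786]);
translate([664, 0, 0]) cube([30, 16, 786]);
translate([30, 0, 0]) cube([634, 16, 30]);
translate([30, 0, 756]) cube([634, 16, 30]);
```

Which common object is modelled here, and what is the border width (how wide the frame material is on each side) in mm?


A picture frame. The border width is 30 mm.

Four thin pieces enclosing a rectangular opening — a picture frame. The two full-height stiles are 786 mm tall; the top rail sits at z = 756 and is 30 mm tall, so the border above the opening is 786 − 756 = 30 mm, matching the stile x-width.


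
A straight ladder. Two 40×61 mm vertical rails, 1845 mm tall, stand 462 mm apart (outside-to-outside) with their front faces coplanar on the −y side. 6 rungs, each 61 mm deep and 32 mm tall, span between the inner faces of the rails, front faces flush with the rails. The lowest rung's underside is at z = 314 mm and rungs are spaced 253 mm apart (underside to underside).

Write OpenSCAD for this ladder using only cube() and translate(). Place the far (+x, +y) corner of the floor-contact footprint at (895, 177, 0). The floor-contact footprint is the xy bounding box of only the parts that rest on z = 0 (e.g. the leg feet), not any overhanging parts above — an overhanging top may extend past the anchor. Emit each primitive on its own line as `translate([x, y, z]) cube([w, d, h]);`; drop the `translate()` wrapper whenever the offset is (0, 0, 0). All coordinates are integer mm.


translate([433, 116, 0]) cube([40, 61, 1845]);
translate([855, 116, 0]) cube([40, 61, 1845]);
translate([473, 116, 314]) cube([382, 61, 32]);
translate([473, 116, 567]) cube([382, 61, 32]);
translate([473, 116, 820]) cube([382, 61, 32]);
translate([473, 116, 1073]) cube([382, 61, 32]);
translate([473, 116, 1326]) cube([382, 61, 32]);
translate([473, 116, 1579]) cube([382, 61, 32]);


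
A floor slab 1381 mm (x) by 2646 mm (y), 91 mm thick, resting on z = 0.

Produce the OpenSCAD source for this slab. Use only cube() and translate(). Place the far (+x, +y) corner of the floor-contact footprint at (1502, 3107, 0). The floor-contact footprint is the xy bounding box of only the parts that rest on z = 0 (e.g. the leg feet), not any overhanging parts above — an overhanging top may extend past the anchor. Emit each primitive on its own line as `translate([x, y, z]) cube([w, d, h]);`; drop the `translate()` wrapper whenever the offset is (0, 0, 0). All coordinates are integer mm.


translate([121, 461, 0]) cube([1381, 2646, 91]);


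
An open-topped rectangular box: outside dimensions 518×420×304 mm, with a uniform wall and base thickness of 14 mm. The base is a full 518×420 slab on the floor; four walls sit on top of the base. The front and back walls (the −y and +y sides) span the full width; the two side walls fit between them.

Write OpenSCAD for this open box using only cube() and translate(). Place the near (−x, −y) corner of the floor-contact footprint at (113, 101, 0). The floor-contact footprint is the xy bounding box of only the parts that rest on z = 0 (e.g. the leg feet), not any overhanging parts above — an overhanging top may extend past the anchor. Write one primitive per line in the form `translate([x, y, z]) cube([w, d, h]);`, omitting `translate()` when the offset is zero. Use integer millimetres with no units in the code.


translate([113, 101, 0]) cube([518, 420, 14]);
translate([113, 101, 14]) cube([518, 14, 290]);
translate([113, 507, 14]) cube([518, 14, 290]);
translate([113, 115, 14]) cube([14, 392, 290]);
translate([617, 115, 14]) cube([14, 392, 290]);


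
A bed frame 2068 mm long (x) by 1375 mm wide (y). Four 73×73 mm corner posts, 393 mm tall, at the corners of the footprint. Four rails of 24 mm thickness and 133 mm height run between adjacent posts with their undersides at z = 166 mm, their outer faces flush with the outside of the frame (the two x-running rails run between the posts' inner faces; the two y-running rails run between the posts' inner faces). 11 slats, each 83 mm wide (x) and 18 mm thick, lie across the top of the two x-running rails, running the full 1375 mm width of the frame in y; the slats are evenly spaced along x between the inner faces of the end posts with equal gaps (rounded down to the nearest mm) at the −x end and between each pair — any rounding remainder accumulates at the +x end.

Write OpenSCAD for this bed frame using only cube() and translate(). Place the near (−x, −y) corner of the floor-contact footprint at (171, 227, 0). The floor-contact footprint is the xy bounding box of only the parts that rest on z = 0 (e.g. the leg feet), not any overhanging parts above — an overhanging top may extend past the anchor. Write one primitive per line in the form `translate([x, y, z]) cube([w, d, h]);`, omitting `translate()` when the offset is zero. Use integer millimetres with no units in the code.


// slat z = rail_z + rail_h = 166 + 133 = 299
// slat gap = ⌊(1922 − 11·83) / 12⌋ = 84
translate([171, 227, 0]) cube([73, 73, 393]);
translate([171, 1529, 0]) cube([73, 73, 393]);
translate([2166, 227, 0]) cube([73, 73, 393]);
translate([2166, 1529, 0]) cube([73, 73, 393]);
translate([244, 227, 166]) cube([1922, 24, 133]);
translate([244, 1578, 166]) cube([1922, 24, 133]);
translate([171, 300, 166]) cube([24, 1229, 133]);
translate([2215, 300, 166]) cube([24, 1229, 133]);
translate([328, 227, 299]) cube([83, 1375, 18]);
translate([495, 227, 299]) cube([83, 1375, 18]);
translate([662, 227, 299]) cube([83, 1375, 18]);
translate([829, 227, 299]) cube([83, 1375, 18]);
translate([996, 227, 299]) cube([83, 1375, 18]);
translate([1163, 227, 299]) cube([83, 1375, 18]);
translate([1330, 227, 299]) cube([83, 1375, 18]);
translate([1497, 227, 299]) cube([83, 1375, 18]);
translate([1664, 227, 299]) cube([83, 1375, 18]);
translate([1831, 227, 299]) cube([83, 1375, 18]);
translate([1998, 227, 299]) cube([83, 1375, 18]);


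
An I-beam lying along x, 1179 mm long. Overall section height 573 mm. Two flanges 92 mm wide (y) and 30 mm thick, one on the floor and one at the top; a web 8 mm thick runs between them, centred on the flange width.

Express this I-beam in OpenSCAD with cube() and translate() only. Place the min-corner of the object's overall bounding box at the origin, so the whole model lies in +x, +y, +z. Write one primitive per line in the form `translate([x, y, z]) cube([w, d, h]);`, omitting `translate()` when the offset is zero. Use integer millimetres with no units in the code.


cube([1179, 92, 30]);
translate([0, 42, 30]) cube([1179, 8, 513]);
translate([0, 0, 543]) cube([1179, 92, 30]);


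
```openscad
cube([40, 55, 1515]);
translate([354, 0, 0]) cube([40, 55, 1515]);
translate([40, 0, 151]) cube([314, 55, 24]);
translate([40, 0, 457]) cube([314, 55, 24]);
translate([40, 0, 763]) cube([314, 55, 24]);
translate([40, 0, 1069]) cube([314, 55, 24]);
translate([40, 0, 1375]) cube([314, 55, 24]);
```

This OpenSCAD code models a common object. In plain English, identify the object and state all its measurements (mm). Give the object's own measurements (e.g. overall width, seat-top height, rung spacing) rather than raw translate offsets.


A straight ladder. Two 40×55 mm vertical rails, 1515 mm tall, stand 394 mm apart (outside-to-outside) with their front faces coplanar on the −y side. 5 rungs, each 55 mm deep and 24 mm tall, span between the inner faces of the rails, front faces flush with the rails. The lowest rung's underside is at z = 151 mm and rungs are spaced 306 mm apart (underside to underside).


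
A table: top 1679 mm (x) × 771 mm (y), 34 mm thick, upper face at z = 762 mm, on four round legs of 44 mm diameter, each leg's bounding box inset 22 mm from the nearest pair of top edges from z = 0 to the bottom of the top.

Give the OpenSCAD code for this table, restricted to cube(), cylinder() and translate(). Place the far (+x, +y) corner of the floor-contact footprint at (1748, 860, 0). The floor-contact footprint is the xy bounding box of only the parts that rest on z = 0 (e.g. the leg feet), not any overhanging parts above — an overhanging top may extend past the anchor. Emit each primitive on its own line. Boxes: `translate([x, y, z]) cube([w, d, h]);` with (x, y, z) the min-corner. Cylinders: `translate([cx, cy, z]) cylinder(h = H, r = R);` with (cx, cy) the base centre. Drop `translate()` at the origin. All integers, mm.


translate([91, 111, 728]) cube([1679, 771, 34]);
translate([135, 155, 0]) cylinder(h = 728, r = 22);
translate([1726, 155, 0]) cylinder(h = 728, r = 22);
translate([135, 838, 0]) cylinder(h = 728, r = 22);
translate([1726, 838, 0]) cylinder(h = 728, r = 22);


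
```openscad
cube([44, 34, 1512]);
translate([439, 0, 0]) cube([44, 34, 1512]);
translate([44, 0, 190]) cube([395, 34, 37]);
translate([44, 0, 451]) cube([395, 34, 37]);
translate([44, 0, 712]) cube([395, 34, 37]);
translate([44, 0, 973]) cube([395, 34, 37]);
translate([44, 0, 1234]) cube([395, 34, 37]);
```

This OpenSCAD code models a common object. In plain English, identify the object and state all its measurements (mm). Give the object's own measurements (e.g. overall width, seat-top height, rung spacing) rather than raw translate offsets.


A straight ladder. Two 44×34 mm vertical rails, 1512 mm tall, stand 483 mm apart (outside-to-outside) with their front faces coplanar on the −y side. 5 rungs, each 34 mm deep and 37 mm tall, span between the inner faces of the rails, front faces flush with the rails. The lowest rung's underside is at z = 190 mm and rungs are spaced 261 mm apart (underside to underside).


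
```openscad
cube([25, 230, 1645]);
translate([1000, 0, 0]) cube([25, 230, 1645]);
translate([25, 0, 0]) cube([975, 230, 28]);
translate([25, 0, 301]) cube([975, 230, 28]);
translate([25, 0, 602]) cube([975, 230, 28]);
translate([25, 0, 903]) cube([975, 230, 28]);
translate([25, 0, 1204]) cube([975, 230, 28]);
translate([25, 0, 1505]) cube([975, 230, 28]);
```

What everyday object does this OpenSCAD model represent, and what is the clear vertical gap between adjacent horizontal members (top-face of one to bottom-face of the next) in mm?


A bookshelf. The clear shelf gap is 273 mm.

Two tall side panels with 6 horizontal boards between them — a bookshelf. The first two shelf undersides are at z = 0 and z = 301; with shelf thickness 28, the clear gap is 301 − 0 − 28 = 273 mm.


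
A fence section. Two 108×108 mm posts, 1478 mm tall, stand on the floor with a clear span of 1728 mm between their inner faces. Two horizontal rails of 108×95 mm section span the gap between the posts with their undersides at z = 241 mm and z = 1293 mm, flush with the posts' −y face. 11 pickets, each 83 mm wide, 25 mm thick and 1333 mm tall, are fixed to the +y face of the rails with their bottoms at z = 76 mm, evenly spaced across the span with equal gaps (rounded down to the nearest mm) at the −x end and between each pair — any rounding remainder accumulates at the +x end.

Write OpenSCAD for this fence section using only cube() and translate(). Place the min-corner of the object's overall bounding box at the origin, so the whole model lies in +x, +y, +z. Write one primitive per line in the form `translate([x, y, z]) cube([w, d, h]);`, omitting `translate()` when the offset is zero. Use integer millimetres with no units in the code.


cube([108, 108, 1478]);
translate([1836, 0, 0]) cube([108, 108, 1478]);
translate([108, 0, 241]) cube([1728, 108, 95]);
translate([108, 0, 1293]) cube([1728, 108, 95]);
translate([175, 108, 76]) cube([83, 25, 1333]);
translate([325, 108, 76]) cube([83, 25, 1333]);
translate([475, 108, 76]) cube([83, 25, 1333]);
translate([625, 108, 76]) cube([83, 25, 1333]);
translate([775, 108, 76]) cube([83, 25, 1333]);
translate([925, 108, 76]) cube([83, 25, 1333]);
translate([1075, 108, 76]) cube([83, 25, 1333]);
translate([1225, 108, 76]) cube([83, 25, 1333]);
translate([1375, 108, 76]) cube([83, 25, 1333]);
translate([1525, 108, 76]) cube([83, 25, 1333]);
translate([1675, 108, 76]) cube([83, 25, 1333]);


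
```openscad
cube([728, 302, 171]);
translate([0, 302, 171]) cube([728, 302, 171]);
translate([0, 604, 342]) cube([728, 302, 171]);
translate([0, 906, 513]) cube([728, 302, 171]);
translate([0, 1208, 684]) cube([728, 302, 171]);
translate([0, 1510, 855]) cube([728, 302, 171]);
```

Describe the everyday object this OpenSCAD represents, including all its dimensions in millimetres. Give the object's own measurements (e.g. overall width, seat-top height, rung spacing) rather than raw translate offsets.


A straight staircase of 6 solid steps. Each step is 728 mm wide (x), 302 mm deep (y, the going) and 171 mm tall (the rise). The first step rests on the floor; each subsequent step sits one going further in +y and one rise higher in +z, directly behind and above the previous step with no overlap.


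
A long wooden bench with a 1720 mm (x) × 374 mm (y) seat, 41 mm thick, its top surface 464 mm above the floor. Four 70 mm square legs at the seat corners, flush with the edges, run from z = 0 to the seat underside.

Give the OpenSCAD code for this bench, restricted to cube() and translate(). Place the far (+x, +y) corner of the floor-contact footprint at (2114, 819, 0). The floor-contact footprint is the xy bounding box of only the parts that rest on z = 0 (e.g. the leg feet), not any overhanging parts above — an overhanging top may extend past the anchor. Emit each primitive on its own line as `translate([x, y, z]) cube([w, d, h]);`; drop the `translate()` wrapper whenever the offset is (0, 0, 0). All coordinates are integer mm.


translate([394, 445, 423]) cube([1720, 374, 41]);
translate([394, 445, 0]) cube([70, 70, 423]);
translate([394, 749, 0]) cube([70, 70, 423]);
translate([2044, 445, 0]) cube([70, 70, 423]);
translate([2044, 749, 0]) cube([70, 70, 423]);


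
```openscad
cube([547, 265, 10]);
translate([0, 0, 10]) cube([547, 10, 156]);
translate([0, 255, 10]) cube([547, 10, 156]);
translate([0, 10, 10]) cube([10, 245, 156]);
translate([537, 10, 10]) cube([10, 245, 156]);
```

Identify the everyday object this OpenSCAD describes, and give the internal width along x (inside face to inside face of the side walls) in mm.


An open box. The internal width is 527 mm.

A 547×265 base slab with four walls standing on it — an open box. The base is 547 mm wide and the walls are 10 mm thick, so the internal width is 547 − 2 × 10 = 527 mm.


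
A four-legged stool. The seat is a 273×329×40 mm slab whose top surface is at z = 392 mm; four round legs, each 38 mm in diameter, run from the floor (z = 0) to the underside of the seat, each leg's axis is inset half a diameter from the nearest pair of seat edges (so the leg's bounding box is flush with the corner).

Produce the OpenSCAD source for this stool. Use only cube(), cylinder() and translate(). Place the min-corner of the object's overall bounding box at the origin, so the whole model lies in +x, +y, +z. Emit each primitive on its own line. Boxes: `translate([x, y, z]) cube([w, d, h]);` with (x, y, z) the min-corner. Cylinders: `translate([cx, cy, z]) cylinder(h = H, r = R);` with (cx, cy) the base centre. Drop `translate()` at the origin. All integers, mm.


translate([0, 0, 352]) cube([273, 329, 40]);
translate([19, 19, 0]) cylinder(h = 352, r = 19);
translate([254, 19, 0]) cylinder(h = 352, r = 19);
translate([19, 310, 0]) cylinder(h = 352, r = 19);
translate([254, 310, 0]) cylinder(h = 352, r = 19);
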